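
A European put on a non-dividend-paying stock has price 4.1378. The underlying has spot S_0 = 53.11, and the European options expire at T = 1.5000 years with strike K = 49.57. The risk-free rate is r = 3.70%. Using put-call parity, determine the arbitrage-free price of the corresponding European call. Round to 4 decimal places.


Answer: Call price = 10.3540

Derivation:
Put-call parity: C - P = S_0 * exp(-qT) - K * exp(-rT).
S_0 * exp(-qT) = 53.1100 * 1.00000000 = 53.11000000
K * exp(-rT) = 49.5700 * 0.94601202 = 46.89381601
C = P + S*exp(-qT) - K*exp(-rT)
C = 4.1378 + 53.11000000 - 46.89381601 = 10.3540


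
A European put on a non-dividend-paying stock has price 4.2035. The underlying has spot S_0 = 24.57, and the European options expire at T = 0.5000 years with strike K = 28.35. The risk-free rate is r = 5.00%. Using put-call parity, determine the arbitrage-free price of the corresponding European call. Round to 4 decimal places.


Put-call parity: C - P = S_0 * exp(-qT) - K * exp(-rT).
S_0 * exp(-qT) = 24.5700 * 1.00000000 = 24.57000000
K * exp(-rT) = 28.3500 * 0.97530991 = 27.65003601
C = P + S*exp(-qT) - K*exp(-rT)
C = 4.2035 + 24.57000000 - 27.65003601 = 1.1235

Answer: Call price = 1.1235


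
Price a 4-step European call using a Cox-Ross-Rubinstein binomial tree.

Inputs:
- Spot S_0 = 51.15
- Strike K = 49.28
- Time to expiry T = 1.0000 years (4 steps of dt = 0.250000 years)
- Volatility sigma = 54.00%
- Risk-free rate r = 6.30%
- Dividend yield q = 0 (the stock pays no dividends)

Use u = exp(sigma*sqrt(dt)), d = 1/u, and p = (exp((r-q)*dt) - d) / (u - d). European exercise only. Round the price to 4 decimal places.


Answer: Price = V(0,0) = 12.6523

Derivation:
dt = T/N = 0.250000
u = exp(sigma*sqrt(dt)) = 1.309964; d = 1/u = 0.763379
p = (exp((r-q)*dt) - d) / (u - d) = 0.461950
Discount per step: exp(-r*dt) = 0.984373
Stock lattice S(k, i) with i counting down-moves:
  k=0: S(0,0) = 51.1500
  k=1: S(1,0) = 67.0047; S(1,1) = 39.0469
  k=2: S(2,0) = 87.7738; S(2,1) = 51.1500; S(2,2) = 29.8076
  k=3: S(3,0) = 114.9805; S(3,1) = 67.0047; S(3,2) = 39.0469; S(3,3) = 22.7545
  k=4: S(4,0) = 150.6204; S(4,1) = 87.7738; S(4,2) = 51.1500; S(4,3) = 29.8076; S(4,4) = 17.3703
Terminal payoffs V(N, i) = max(S_T - K, 0):
  V(4,0) = 101.340359; V(4,1) = 38.493751; V(4,2) = 1.870000; V(4,3) = 0.000000; V(4,4) = 0.000000
Backward induction: V(k, i) = exp(-r*dt) * [p * V(k+1, i) + (1-p) * V(k+1, i+1)].
  V(3,0) = exp(-r*dt) * [p*101.340359 + (1-p)*38.493751] = 66.470573
  V(3,1) = exp(-r*dt) * [p*38.493751 + (1-p)*1.870000] = 18.494761
  V(3,2) = exp(-r*dt) * [p*1.870000 + (1-p)*0.000000] = 0.850348
  V(3,3) = exp(-r*dt) * [p*0.000000 + (1-p)*0.000000] = 0.000000
  V(2,0) = exp(-r*dt) * [p*66.470573 + (1-p)*18.494761] = 40.021877
  V(2,1) = exp(-r*dt) * [p*18.494761 + (1-p)*0.850348] = 8.860535
  V(2,2) = exp(-r*dt) * [p*0.850348 + (1-p)*0.000000] = 0.386680
  V(1,0) = exp(-r*dt) * [p*40.021877 + (1-p)*8.860535] = 22.892127
  V(1,1) = exp(-r*dt) * [p*8.860535 + (1-p)*0.386680] = 4.233969
  V(0,0) = exp(-r*dt) * [p*22.892127 + (1-p)*4.233969] = 12.652264


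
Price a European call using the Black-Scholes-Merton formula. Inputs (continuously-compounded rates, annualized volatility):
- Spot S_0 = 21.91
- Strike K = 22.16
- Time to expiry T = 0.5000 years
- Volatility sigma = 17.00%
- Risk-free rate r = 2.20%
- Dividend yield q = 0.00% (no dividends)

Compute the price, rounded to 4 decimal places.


d1 = (ln(S/K) + (r - q + 0.5*sigma^2) * T) / (sigma * sqrt(T)) = 0.05722816
d2 = d1 - sigma * sqrt(T) = -0.06297999
exp(-rT) = 0.98906028; exp(-qT) = 1.00000000
C = S_0 * exp(-qT) * N(d1) - K * exp(-rT) * N(d2)
N(d1) = 0.52281828; N(d2) = 0.47489122
C = 21.9100 * 1.00000000 * 0.52281828 - 22.1600 * 0.98906028 * 0.47489122 = 1.0465

Answer: Price = 1.0465


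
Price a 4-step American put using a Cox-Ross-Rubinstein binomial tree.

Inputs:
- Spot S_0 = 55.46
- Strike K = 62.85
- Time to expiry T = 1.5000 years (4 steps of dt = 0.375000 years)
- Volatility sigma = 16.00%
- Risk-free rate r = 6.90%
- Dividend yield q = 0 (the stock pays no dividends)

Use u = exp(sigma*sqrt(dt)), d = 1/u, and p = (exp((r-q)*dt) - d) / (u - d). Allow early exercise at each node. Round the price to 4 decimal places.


dt = T/N = 0.375000
u = exp(sigma*sqrt(dt)) = 1.102940; d = 1/u = 0.906667
p = (exp((r-q)*dt) - d) / (u - d) = 0.609077
Discount per step: exp(-r*dt) = 0.974457
Stock lattice S(k, i) with i counting down-moves:
  k=0: S(0,0) = 55.4600
  k=1: S(1,0) = 61.1691; S(1,1) = 50.2838
  k=2: S(2,0) = 67.4658; S(2,1) = 55.4600; S(2,2) = 45.5907
  k=3: S(3,0) = 74.4108; S(3,1) = 61.1691; S(3,2) = 50.2838; S(3,3) = 41.3356
  k=4: S(4,0) = 82.0706; S(4,1) = 67.4658; S(4,2) = 55.4600; S(4,3) = 45.5907; S(4,4) = 37.4776
Terminal payoffs V(N, i) = max(K - S_T, 0):
  V(4,0) = 0.000000; V(4,1) = 0.000000; V(4,2) = 7.390000; V(4,3) = 17.259340; V(4,4) = 25.372390
Backward induction: V(k, i) = exp(-r*dt) * [p * V(k+1, i) + (1-p) * V(k+1, i+1)]; then take max(V_cont, immediate exercise) for American.
  V(3,0) = exp(-r*dt) * [p*0.000000 + (1-p)*0.000000] = 0.000000; exercise = 0.000000; V(3,0) = max -> 0.000000
  V(3,1) = exp(-r*dt) * [p*0.000000 + (1-p)*7.390000] = 2.815130; exercise = 1.680932; V(3,1) = max -> 2.815130
  V(3,2) = exp(-r*dt) * [p*7.390000 + (1-p)*17.259340] = 10.960841; exercise = 12.566226; V(3,2) = max -> 12.566226
  V(3,3) = exp(-r*dt) * [p*17.259340 + (1-p)*25.372390] = 19.909050; exercise = 21.514435; V(3,3) = max -> 21.514435
  V(2,0) = exp(-r*dt) * [p*0.000000 + (1-p)*2.815130] = 1.072389; exercise = 0.000000; V(2,0) = max -> 1.072389
  V(2,1) = exp(-r*dt) * [p*2.815130 + (1-p)*12.566226] = 6.457784; exercise = 7.390000; V(2,1) = max -> 7.390000
  V(2,2) = exp(-r*dt) * [p*12.566226 + (1-p)*21.514435] = 15.653956; exercise = 17.259340; V(2,2) = max -> 17.259340
  V(1,0) = exp(-r*dt) * [p*1.072389 + (1-p)*7.390000] = 3.451614; exercise = 1.680932; V(1,0) = max -> 3.451614
  V(1,1) = exp(-r*dt) * [p*7.390000 + (1-p)*17.259340] = 10.960841; exercise = 12.566226; V(1,1) = max -> 12.566226
  V(0,0) = exp(-r*dt) * [p*3.451614 + (1-p)*12.566226] = 6.835549; exercise = 7.390000; V(0,0) = max -> 7.390000

Answer: Price = V(0,0) = 7.3900


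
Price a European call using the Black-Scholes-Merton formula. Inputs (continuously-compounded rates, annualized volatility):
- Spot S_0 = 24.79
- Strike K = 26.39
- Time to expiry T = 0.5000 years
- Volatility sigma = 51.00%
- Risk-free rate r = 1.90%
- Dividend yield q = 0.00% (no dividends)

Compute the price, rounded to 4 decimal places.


d1 = (ln(S/K) + (r - q + 0.5*sigma^2) * T) / (sigma * sqrt(T)) = 0.03322070
d2 = d1 - sigma * sqrt(T) = -0.32740376
exp(-rT) = 0.99054498; exp(-qT) = 1.00000000
C = S_0 * exp(-qT) * N(d1) - K * exp(-rT) * N(d2)
N(d1) = 0.51325070; N(d2) = 0.37168126
C = 24.7900 * 1.00000000 * 0.51325070 - 26.3900 * 0.99054498 * 0.37168126 = 3.0076

Answer: Price = 3.0076


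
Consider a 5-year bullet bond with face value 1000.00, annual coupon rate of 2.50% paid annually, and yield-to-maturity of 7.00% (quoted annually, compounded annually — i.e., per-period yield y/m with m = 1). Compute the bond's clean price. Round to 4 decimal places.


Coupon per period c = face * coupon_rate / m = 25.000000
Periods per year m = 1; per-period yield y/m = 0.070000
Number of cashflows N = 5
Cashflows (t years, CF_t, discount factor 1/(1+y/m)^(m*t), PV):
  t = 1.0000: CF_t = 25.000000, DF = 0.934579, PV = 23.364486
  t = 2.0000: CF_t = 25.000000, DF = 0.873439, PV = 21.835968
  t = 3.0000: CF_t = 25.000000, DF = 0.816298, PV = 20.407447
  t = 4.0000: CF_t = 25.000000, DF = 0.762895, PV = 19.072380
  t = 5.0000: CF_t = 1025.000000, DF = 0.712986, PV = 730.810834
Price P = sum_t PV_t = 815.491115

Answer: Price = 815.4911


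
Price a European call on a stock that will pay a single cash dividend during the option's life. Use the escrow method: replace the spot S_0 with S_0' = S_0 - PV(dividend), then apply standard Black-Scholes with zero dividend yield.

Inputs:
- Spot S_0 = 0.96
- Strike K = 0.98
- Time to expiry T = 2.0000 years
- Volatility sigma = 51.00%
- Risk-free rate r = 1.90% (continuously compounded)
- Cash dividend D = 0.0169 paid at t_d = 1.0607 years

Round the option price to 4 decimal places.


Answer: Price = 0.2657

Derivation:
PV(D) = D * exp(-r * t_d) = 0.0169 * 0.98004842 = 0.01656282
S_0' = S_0 - PV(D) = 0.9600 - 0.01656282 = 0.94343718
d1 = (ln(S_0'/K) + (r + sigma^2/2)*T) / (sigma*sqrt(T)) = 0.36059286
d2 = d1 - sigma*sqrt(T) = -0.36065606
exp(-rT) = 0.96271294
N(d1) = 0.64079809; N(d2) = 0.35917829
C = S_0' * N(d1) - K * exp(-rT) * N(d2) = 0.94343718 * 0.64079809 - 0.9800 * 0.96271294 * 0.35917829 = 0.2657


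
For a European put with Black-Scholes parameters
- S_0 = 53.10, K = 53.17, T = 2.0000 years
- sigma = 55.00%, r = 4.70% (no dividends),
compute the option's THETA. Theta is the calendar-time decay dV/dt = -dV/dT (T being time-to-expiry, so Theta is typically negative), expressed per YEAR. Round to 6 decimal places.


d1 = 0.5080659942; d2 = -0.2697514652
phi(d1) = 0.3506369012; exp(-qT) = 1.0000000000; exp(-rT) = 0.9102827622
Theta = -S*exp(-qT)*phi(d1)*sigma/(2*sqrt(T)) + r*K*exp(-rT)*N(-d2) - q*S*exp(-qT)*N(-d1)
N(-d1) = 0.3057035312; N(-d2) = 0.6063242679; sqrt(T) = 1.4142135624
Term 1 = -53.1000 * 1.0000000000 * 0.3506369012 * 0.5500 / (2 * 1.4142135624) = -3.6205107106
Term 2 = 0.0470 * 53.1700 * 0.9102827622 * 0.6063242679 = 1.3792588776
Term 3 = 0 (no dividend yield, q = 0)
Theta = -3.6205107106 + (1.3792588776) + (0.0000000000) = -2.241252

Answer: Theta = -2.241252


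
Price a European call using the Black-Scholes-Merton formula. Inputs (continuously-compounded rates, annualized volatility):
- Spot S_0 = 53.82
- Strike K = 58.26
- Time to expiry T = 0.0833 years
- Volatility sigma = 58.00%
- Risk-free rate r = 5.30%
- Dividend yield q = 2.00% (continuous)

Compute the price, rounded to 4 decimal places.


Answer: Price = 1.9717

Derivation:
d1 = (ln(S/K) + (r - q + 0.5*sigma^2) * T) / (sigma * sqrt(T)) = -0.37342509
d2 = d1 - sigma * sqrt(T) = -0.54082318
exp(-rT) = 0.99559483; exp(-qT) = 0.99833539
C = S_0 * exp(-qT) * N(d1) - K * exp(-rT) * N(d2)
N(d1) = 0.35441604; N(d2) = 0.29431473
C = 53.8200 * 0.99833539 * 0.35441604 - 58.2600 * 0.99559483 * 0.29431473 = 1.9717


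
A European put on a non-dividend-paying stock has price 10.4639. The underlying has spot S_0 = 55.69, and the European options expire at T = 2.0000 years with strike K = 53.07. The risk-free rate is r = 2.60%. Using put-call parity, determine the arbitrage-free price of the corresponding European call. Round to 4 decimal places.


Answer: Call price = 15.7730

Derivation:
Put-call parity: C - P = S_0 * exp(-qT) - K * exp(-rT).
S_0 * exp(-qT) = 55.6900 * 1.00000000 = 55.69000000
K * exp(-rT) = 53.0700 * 0.94932887 = 50.38088296
C = P + S*exp(-qT) - K*exp(-rT)
C = 10.4639 + 55.69000000 - 50.38088296 = 15.7730


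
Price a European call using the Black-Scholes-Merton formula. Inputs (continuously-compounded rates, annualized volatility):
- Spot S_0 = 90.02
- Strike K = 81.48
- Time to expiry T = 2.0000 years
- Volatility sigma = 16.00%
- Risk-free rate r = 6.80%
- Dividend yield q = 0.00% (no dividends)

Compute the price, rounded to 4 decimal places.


Answer: Price = 20.2879

Derivation:
d1 = (ln(S/K) + (r - q + 0.5*sigma^2) * T) / (sigma * sqrt(T)) = 1.15468008
d2 = d1 - sigma * sqrt(T) = 0.92840591
exp(-rT) = 0.87284263; exp(-qT) = 1.00000000
C = S_0 * exp(-qT) * N(d1) - K * exp(-rT) * N(d2)
N(d1) = 0.87588927; N(d2) = 0.82340147
C = 90.0200 * 1.00000000 * 0.87588927 - 81.4800 * 0.87284263 * 0.82340147 = 20.2879


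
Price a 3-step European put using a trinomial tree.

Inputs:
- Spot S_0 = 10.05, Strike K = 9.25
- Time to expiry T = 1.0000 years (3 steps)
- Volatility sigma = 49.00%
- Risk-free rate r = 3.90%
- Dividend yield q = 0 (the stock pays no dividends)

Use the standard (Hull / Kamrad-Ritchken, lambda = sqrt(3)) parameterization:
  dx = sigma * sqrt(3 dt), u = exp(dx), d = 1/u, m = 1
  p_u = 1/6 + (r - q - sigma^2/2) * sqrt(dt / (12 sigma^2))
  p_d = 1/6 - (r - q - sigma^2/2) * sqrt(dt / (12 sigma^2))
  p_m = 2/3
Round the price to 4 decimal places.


Answer: Price = V(0,0) = 1.2637

Derivation:
dt = T/N = 0.333333; dx = sigma*sqrt(3*dt) = 0.490000
u = exp(dx) = 1.632316; d = 1/u = 0.612626
p_u = 0.139099, p_m = 0.666667, p_d = 0.194235
Discount per step: exp(-r*dt) = 0.987084
Stock lattice S(k, j) with j the centered position index:
  k=0: S(0,+0) = 10.0500
  k=1: S(1,-1) = 6.1569; S(1,+0) = 10.0500; S(1,+1) = 16.4048
  k=2: S(2,-2) = 3.7719; S(2,-1) = 6.1569; S(2,+0) = 10.0500; S(2,+1) = 16.4048; S(2,+2) = 26.7778
  k=3: S(3,-3) = 2.3108; S(3,-2) = 3.7719; S(3,-1) = 6.1569; S(3,+0) = 10.0500; S(3,+1) = 16.4048; S(3,+2) = 26.7778; S(3,+3) = 43.7098
Terminal payoffs V(N, j) = max(K - S_T, 0):
  V(3,-3) = 6.939249; V(3,-2) = 5.478123; V(3,-1) = 3.093105; V(3,+0) = 0.000000; V(3,+1) = 0.000000; V(3,+2) = 0.000000; V(3,+3) = 0.000000
Backward induction: V(k, j) = exp(-r*dt) * [p_u * V(k+1, j+1) + p_m * V(k+1, j) + p_d * V(k+1, j-1)]
  V(2,-2) = exp(-r*dt) * [p_u*3.093105 + p_m*5.478123 + p_d*6.939249] = 5.360036
  V(2,-1) = exp(-r*dt) * [p_u*0.000000 + p_m*3.093105 + p_d*5.478123] = 3.085735
  V(2,+0) = exp(-r*dt) * [p_u*0.000000 + p_m*0.000000 + p_d*3.093105] = 0.593029
  V(2,+1) = exp(-r*dt) * [p_u*0.000000 + p_m*0.000000 + p_d*0.000000] = 0.000000
  V(2,+2) = exp(-r*dt) * [p_u*0.000000 + p_m*0.000000 + p_d*0.000000] = 0.000000
  V(1,-1) = exp(-r*dt) * [p_u*0.593029 + p_m*3.085735 + p_d*5.360036] = 3.139669
  V(1,+0) = exp(-r*dt) * [p_u*0.000000 + p_m*0.593029 + p_d*3.085735] = 0.981862
  V(1,+1) = exp(-r*dt) * [p_u*0.000000 + p_m*0.000000 + p_d*0.593029] = 0.113699
  V(0,+0) = exp(-r*dt) * [p_u*0.113699 + p_m*0.981862 + p_d*3.139669] = 1.263687


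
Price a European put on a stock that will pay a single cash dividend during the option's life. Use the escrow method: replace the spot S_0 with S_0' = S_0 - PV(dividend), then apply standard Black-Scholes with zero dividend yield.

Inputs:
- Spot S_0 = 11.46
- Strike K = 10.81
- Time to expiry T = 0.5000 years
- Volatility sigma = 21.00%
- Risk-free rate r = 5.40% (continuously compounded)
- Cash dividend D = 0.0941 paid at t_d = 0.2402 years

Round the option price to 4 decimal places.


PV(D) = D * exp(-r * t_d) = 0.0941 * 0.98711296 = 0.09288733
S_0' = S_0 - PV(D) = 11.4600 - 0.09288733 = 11.36711267
d1 = (ln(S_0'/K) + (r + sigma^2/2)*T) / (sigma*sqrt(T)) = 0.59449296
d2 = d1 - sigma*sqrt(T) = 0.44600054
exp(-rT) = 0.97336124
N(-d1) = 0.27609122; N(-d2) = 0.32779843
P = K * exp(-rT) * N(-d2) - S_0' * N(-d1) = 10.8100 * 0.97336124 * 0.32779843 - 11.36711267 * 0.27609122 = 0.3107

Answer: Price = 0.3107


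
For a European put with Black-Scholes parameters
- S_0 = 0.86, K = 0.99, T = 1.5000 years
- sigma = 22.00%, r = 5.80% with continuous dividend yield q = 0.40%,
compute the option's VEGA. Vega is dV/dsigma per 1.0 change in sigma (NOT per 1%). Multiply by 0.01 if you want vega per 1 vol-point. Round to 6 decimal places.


Answer: Vega = 0.416103

Derivation:
d1 = -0.0871148181; d2 = -0.3565586898
phi(d1) = 0.3974313640; exp(-qT) = 0.9940179641; exp(-rT) = 0.9166770956
Vega = S * exp(-qT) * phi(d1) * sqrt(T) = 0.8600 * 0.9940179641 * 0.3974313640 * 1.2247448714 = 0.416103


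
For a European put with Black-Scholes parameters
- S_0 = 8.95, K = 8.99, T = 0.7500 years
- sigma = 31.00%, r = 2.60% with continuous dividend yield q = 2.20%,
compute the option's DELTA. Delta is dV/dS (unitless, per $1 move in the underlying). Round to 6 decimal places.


Answer: Delta = -0.441415

Derivation:
d1 = 0.1287982176; d2 = -0.1396696576
phi(d1) = 0.3956469429; exp(-qT) = 0.9836353794; exp(-rT) = 0.9806888952
N(-d1) = 0.4487586580
Delta = -exp(-qT) * N(-d1) = -0.9836353794 * 0.4487586580 = -0.441415


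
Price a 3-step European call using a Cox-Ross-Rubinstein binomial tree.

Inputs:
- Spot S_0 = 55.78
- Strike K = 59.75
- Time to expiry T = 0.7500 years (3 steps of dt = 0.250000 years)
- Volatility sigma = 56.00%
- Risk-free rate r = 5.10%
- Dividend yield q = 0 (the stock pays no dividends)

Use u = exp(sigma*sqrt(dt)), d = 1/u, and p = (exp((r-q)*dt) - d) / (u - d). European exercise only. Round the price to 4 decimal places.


dt = T/N = 0.250000
u = exp(sigma*sqrt(dt)) = 1.323130; d = 1/u = 0.755784
p = (exp((r-q)*dt) - d) / (u - d) = 0.453071
Discount per step: exp(-r*dt) = 0.987331
Stock lattice S(k, i) with i counting down-moves:
  k=0: S(0,0) = 55.7800
  k=1: S(1,0) = 73.8042; S(1,1) = 42.1576
  k=2: S(2,0) = 97.6525; S(2,1) = 55.7800; S(2,2) = 31.8620
  k=3: S(3,0) = 129.2069; S(3,1) = 73.8042; S(3,2) = 42.1576; S(3,3) = 24.0808
Terminal payoffs V(N, i) = max(S_T - K, 0):
  V(3,0) = 69.456950; V(3,1) = 14.054181; V(3,2) = 0.000000; V(3,3) = 0.000000
Backward induction: V(k, i) = exp(-r*dt) * [p * V(k+1, i) + (1-p) * V(k+1, i+1)].
  V(2,0) = exp(-r*dt) * [p*69.456950 + (1-p)*14.054181] = 38.659489
  V(2,1) = exp(-r*dt) * [p*14.054181 + (1-p)*0.000000] = 6.286867
  V(2,2) = exp(-r*dt) * [p*0.000000 + (1-p)*0.000000] = 0.000000
  V(1,0) = exp(-r*dt) * [p*38.659489 + (1-p)*6.286867] = 20.688487
  V(1,1) = exp(-r*dt) * [p*6.286867 + (1-p)*0.000000] = 2.812309
  V(0,0) = exp(-r*dt) * [p*20.688487 + (1-p)*2.812309] = 10.773243

Answer: Price = V(0,0) = 10.7732


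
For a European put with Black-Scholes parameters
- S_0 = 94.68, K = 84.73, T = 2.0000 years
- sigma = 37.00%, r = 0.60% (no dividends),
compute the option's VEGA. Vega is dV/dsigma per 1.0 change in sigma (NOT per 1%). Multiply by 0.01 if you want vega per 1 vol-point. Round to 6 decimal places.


Answer: Vega = 47.216983

Derivation:
d1 = 0.4967579066; d2 = -0.0265011115
phi(d1) = 0.3526346506; exp(-qT) = 1.0000000000; exp(-rT) = 0.9880717129
Vega = S * exp(-qT) * phi(d1) * sqrt(T) = 94.6800 * 1.0000000000 * 0.3526346506 * 1.4142135624 = 47.216983


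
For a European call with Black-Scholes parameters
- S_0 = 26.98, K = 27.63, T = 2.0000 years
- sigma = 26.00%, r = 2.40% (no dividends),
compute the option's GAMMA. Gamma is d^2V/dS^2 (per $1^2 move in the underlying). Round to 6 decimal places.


d1 = 0.2496459851; d2 = -0.1180495412
phi(d1) = 0.3867023157; exp(-qT) = 1.0000000000; exp(-rT) = 0.9531337871
Gamma = exp(-qT) * phi(d1) / (S * sigma * sqrt(T)) = 1.0000000000 * 0.3867023157 / (26.9800 * 0.2600 * 1.4142135624) = 0.038980

Answer: Gamma = 0.038980


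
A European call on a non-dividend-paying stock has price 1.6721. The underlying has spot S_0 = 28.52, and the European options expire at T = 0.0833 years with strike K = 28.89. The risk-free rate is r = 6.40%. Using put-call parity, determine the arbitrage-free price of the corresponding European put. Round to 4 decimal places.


Put-call parity: C - P = S_0 * exp(-qT) - K * exp(-rT).
S_0 * exp(-qT) = 28.5200 * 1.00000000 = 28.52000000
K * exp(-rT) = 28.8900 * 0.99468299 = 28.73639145
P = C - S*exp(-qT) + K*exp(-rT)
P = 1.6721 - 28.52000000 + 28.73639145 = 1.8885

Answer: Put price = 1.8885


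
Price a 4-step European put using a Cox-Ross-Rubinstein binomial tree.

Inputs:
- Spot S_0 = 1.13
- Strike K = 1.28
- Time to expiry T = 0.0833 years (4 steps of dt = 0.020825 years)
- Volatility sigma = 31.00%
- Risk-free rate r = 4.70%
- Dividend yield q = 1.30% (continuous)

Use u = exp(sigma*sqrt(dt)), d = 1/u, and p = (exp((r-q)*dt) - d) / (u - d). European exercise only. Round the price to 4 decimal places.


Answer: Price = V(0,0) = 0.1506

Derivation:
dt = T/N = 0.020825
u = exp(sigma*sqrt(dt)) = 1.045751; d = 1/u = 0.956250
p = (exp((r-q)*dt) - d) / (u - d) = 0.496732
Discount per step: exp(-r*dt) = 0.999022
Stock lattice S(k, i) with i counting down-moves:
  k=0: S(0,0) = 1.1300
  k=1: S(1,0) = 1.1817; S(1,1) = 1.0806
  k=2: S(2,0) = 1.2358; S(2,1) = 1.1300; S(2,2) = 1.0333
  k=3: S(3,0) = 1.2923; S(3,1) = 1.1817; S(3,2) = 1.0806; S(3,3) = 0.9881
  k=4: S(4,0) = 1.3514; S(4,1) = 1.2358; S(4,2) = 1.1300; S(4,3) = 1.0333; S(4,4) = 0.9449
Terminal payoffs V(N, i) = max(K - S_T, 0):
  V(4,0) = 0.000000; V(4,1) = 0.044236; V(4,2) = 0.150000; V(4,3) = 0.246712; V(4,4) = 0.335146
Backward induction: V(k, i) = exp(-r*dt) * [p * V(k+1, i) + (1-p) * V(k+1, i+1)].
  V(3,0) = exp(-r*dt) * [p*0.000000 + (1-p)*0.044236] = 0.022241
  V(3,1) = exp(-r*dt) * [p*0.044236 + (1-p)*0.150000] = 0.097369
  V(3,2) = exp(-r*dt) * [p*0.150000 + (1-p)*0.246712] = 0.198478
  V(3,3) = exp(-r*dt) * [p*0.246712 + (1-p)*0.335146] = 0.290933
  V(2,0) = exp(-r*dt) * [p*0.022241 + (1-p)*0.097369] = 0.059992
  V(2,1) = exp(-r*dt) * [p*0.097369 + (1-p)*0.198478] = 0.148108
  V(2,2) = exp(-r*dt) * [p*0.198478 + (1-p)*0.290933] = 0.244768
  V(1,0) = exp(-r*dt) * [p*0.059992 + (1-p)*0.148108] = 0.104236
  V(1,1) = exp(-r*dt) * [p*0.148108 + (1-p)*0.244768] = 0.196562
  V(0,0) = exp(-r*dt) * [p*0.104236 + (1-p)*0.196562] = 0.150553


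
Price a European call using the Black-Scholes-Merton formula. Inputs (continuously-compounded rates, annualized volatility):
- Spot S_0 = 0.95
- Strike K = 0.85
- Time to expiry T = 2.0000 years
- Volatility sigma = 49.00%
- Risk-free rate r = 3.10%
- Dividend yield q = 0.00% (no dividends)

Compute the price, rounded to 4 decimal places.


Answer: Price = 0.3196

Derivation:
d1 = (ln(S/K) + (r - q + 0.5*sigma^2) * T) / (sigma * sqrt(T)) = 0.59645992
d2 = d1 - sigma * sqrt(T) = -0.09650473
exp(-rT) = 0.93988289; exp(-qT) = 1.00000000
C = S_0 * exp(-qT) * N(d1) - K * exp(-rT) * N(d2)
N(d1) = 0.72456599; N(d2) = 0.46155986
C = 0.9500 * 1.00000000 * 0.72456599 - 0.8500 * 0.93988289 * 0.46155986 = 0.3196


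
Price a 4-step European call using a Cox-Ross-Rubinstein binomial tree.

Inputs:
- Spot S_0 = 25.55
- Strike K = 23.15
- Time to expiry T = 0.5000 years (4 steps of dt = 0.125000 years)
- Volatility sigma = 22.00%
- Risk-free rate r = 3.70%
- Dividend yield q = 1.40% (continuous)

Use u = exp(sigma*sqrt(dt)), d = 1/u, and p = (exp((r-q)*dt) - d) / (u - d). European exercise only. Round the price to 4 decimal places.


dt = T/N = 0.125000
u = exp(sigma*sqrt(dt)) = 1.080887; d = 1/u = 0.925166
p = (exp((r-q)*dt) - d) / (u - d) = 0.499054
Discount per step: exp(-r*dt) = 0.995386
Stock lattice S(k, i) with i counting down-moves:
  k=0: S(0,0) = 25.5500
  k=1: S(1,0) = 27.6167; S(1,1) = 23.6380
  k=2: S(2,0) = 29.8505; S(2,1) = 25.5500; S(2,2) = 21.8691
  k=3: S(3,0) = 32.2650; S(3,1) = 27.6167; S(3,2) = 23.6380; S(3,3) = 20.2325
  k=4: S(4,0) = 34.8748; S(4,1) = 29.8505; S(4,2) = 25.5500; S(4,3) = 21.8691; S(4,4) = 18.7185
Terminal payoffs V(N, i) = max(S_T - K, 0):
  V(4,0) = 11.724793; V(4,1) = 6.700477; V(4,2) = 2.400000; V(4,3) = 0.000000; V(4,4) = 0.000000
Backward induction: V(k, i) = exp(-r*dt) * [p * V(k+1, i) + (1-p) * V(k+1, i+1)].
  V(3,0) = exp(-r*dt) * [p*11.724793 + (1-p)*6.700477] = 9.165391
  V(3,1) = exp(-r*dt) * [p*6.700477 + (1-p)*2.400000] = 4.525190
  V(3,2) = exp(-r*dt) * [p*2.400000 + (1-p)*0.000000] = 1.192202
  V(3,3) = exp(-r*dt) * [p*0.000000 + (1-p)*0.000000] = 0.000000
  V(2,0) = exp(-r*dt) * [p*9.165391 + (1-p)*4.525190] = 6.809333
  V(2,1) = exp(-r*dt) * [p*4.525190 + (1-p)*1.192202] = 2.842365
  V(2,2) = exp(-r*dt) * [p*1.192202 + (1-p)*0.000000] = 0.592227
  V(1,0) = exp(-r*dt) * [p*6.809333 + (1-p)*2.842365] = 4.799844
  V(1,1) = exp(-r*dt) * [p*2.842365 + (1-p)*0.592227] = 1.707252
  V(0,0) = exp(-r*dt) * [p*4.799844 + (1-p)*1.707252] = 3.235621

Answer: Price = V(0,0) = 3.2356


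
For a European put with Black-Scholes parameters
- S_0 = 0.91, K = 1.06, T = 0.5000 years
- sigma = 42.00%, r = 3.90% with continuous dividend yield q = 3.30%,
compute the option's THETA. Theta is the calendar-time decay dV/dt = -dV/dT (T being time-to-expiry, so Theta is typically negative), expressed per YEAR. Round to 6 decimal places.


Answer: Theta = -0.088322

Derivation:
d1 = -0.3551682460; d2 = -0.6521530941
phi(d1) = 0.3745571910; exp(-qT) = 0.9836353794; exp(-rT) = 0.9806888952
Theta = -S*exp(-qT)*phi(d1)*sigma/(2*sqrt(T)) + r*K*exp(-rT)*N(-d2) - q*S*exp(-qT)*N(-d1)
N(-d1) = 0.6387682240; N(-d2) = 0.7428487922; sqrt(T) = 0.7071067812
Term 1 = -0.9100 * 0.9836353794 * 0.3745571910 * 0.4200 / (2 * 0.7071067812) = -0.0995698758
Term 2 = 0.0390 * 1.0600 * 0.9806888952 * 0.7428487922 = 0.0301163372
Term 3 = -0.0330 * 0.9100 * 0.9836353794 * 0.6387682240 = -0.0188683002
Theta = -0.0995698758 + (0.0301163372) + (-0.0188683002) = -0.088322


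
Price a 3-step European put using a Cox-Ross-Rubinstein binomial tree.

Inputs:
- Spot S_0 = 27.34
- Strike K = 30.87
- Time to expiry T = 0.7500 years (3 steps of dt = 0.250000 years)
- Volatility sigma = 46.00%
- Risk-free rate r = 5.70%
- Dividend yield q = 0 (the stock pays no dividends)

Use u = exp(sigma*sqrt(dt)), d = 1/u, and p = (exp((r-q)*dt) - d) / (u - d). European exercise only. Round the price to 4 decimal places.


Answer: Price = V(0,0) = 5.8469

Derivation:
dt = T/N = 0.250000
u = exp(sigma*sqrt(dt)) = 1.258600; d = 1/u = 0.794534
p = (exp((r-q)*dt) - d) / (u - d) = 0.473679
Discount per step: exp(-r*dt) = 0.985851
Stock lattice S(k, i) with i counting down-moves:
  k=0: S(0,0) = 27.3400
  k=1: S(1,0) = 34.4101; S(1,1) = 21.7225
  k=2: S(2,0) = 43.3086; S(2,1) = 27.3400; S(2,2) = 17.2593
  k=3: S(3,0) = 54.5082; S(3,1) = 34.4101; S(3,2) = 21.7225; S(3,3) = 13.7131
Terminal payoffs V(N, i) = max(K - S_T, 0):
  V(3,0) = 0.000000; V(3,1) = 0.000000; V(3,2) = 9.147451; V(3,3) = 17.156910
Backward induction: V(k, i) = exp(-r*dt) * [p * V(k+1, i) + (1-p) * V(k+1, i+1)].
  V(2,0) = exp(-r*dt) * [p*0.000000 + (1-p)*0.000000] = 0.000000
  V(2,1) = exp(-r*dt) * [p*0.000000 + (1-p)*9.147451] = 4.746378
  V(2,2) = exp(-r*dt) * [p*9.147451 + (1-p)*17.156910] = 13.173927
  V(1,0) = exp(-r*dt) * [p*0.000000 + (1-p)*4.746378] = 2.462773
  V(1,1) = exp(-r*dt) * [p*4.746378 + (1-p)*13.173927] = 9.052060
  V(0,0) = exp(-r*dt) * [p*2.462773 + (1-p)*9.052060] = 5.846940


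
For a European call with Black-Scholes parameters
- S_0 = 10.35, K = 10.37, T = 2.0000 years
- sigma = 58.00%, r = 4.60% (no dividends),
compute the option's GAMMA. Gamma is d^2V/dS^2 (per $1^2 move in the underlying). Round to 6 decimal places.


d1 = 0.5199301269; d2 = -0.3003137392
phi(d1) = 0.3485051743; exp(-qT) = 1.0000000000; exp(-rT) = 0.9121051495
Gamma = exp(-qT) * phi(d1) / (S * sigma * sqrt(T)) = 1.0000000000 * 0.3485051743 / (10.3500 * 0.5800 * 1.4142135624) = 0.041051

Answer: Gamma = 0.041051


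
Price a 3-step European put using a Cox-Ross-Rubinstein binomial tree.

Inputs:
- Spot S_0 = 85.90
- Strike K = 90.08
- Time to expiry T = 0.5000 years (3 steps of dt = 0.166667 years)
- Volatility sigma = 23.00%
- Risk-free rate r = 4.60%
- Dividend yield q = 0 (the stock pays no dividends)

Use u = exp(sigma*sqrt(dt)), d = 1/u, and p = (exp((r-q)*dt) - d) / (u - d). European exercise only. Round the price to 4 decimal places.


Answer: Price = V(0,0) = 6.9704

Derivation:
dt = T/N = 0.166667
u = exp(sigma*sqrt(dt)) = 1.098447; d = 1/u = 0.910376
p = (exp((r-q)*dt) - d) / (u - d) = 0.517465
Discount per step: exp(-r*dt) = 0.992363
Stock lattice S(k, i) with i counting down-moves:
  k=0: S(0,0) = 85.9000
  k=1: S(1,0) = 94.3566; S(1,1) = 78.2013
  k=2: S(2,0) = 103.6457; S(2,1) = 85.9000; S(2,2) = 71.1927
  k=3: S(3,0) = 113.8492; S(3,1) = 94.3566; S(3,2) = 78.2013; S(3,3) = 64.8121
Terminal payoffs V(N, i) = max(K - S_T, 0):
  V(3,0) = 0.000000; V(3,1) = 0.000000; V(3,2) = 11.878665; V(3,3) = 25.267887
Backward induction: V(k, i) = exp(-r*dt) * [p * V(k+1, i) + (1-p) * V(k+1, i+1)].
  V(2,0) = exp(-r*dt) * [p*0.000000 + (1-p)*0.000000] = 0.000000
  V(2,1) = exp(-r*dt) * [p*0.000000 + (1-p)*11.878665] = 5.688101
  V(2,2) = exp(-r*dt) * [p*11.878665 + (1-p)*25.267887] = 18.199375
  V(1,0) = exp(-r*dt) * [p*0.000000 + (1-p)*5.688101] = 2.723748
  V(1,1) = exp(-r*dt) * [p*5.688101 + (1-p)*18.199375] = 11.635685
  V(0,0) = exp(-r*dt) * [p*2.723748 + (1-p)*11.635685] = 6.970428


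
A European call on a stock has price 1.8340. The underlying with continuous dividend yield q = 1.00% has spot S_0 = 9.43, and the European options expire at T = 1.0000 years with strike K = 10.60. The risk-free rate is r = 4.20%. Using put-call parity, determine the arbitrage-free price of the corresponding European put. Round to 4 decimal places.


Put-call parity: C - P = S_0 * exp(-qT) - K * exp(-rT).
S_0 * exp(-qT) = 9.4300 * 0.99004983 = 9.33616993
K * exp(-rT) = 10.6000 * 0.95886978 = 10.16401967
P = C - S*exp(-qT) + K*exp(-rT)
P = 1.8340 - 9.33616993 + 10.16401967 = 2.6618

Answer: Put price = 2.6618


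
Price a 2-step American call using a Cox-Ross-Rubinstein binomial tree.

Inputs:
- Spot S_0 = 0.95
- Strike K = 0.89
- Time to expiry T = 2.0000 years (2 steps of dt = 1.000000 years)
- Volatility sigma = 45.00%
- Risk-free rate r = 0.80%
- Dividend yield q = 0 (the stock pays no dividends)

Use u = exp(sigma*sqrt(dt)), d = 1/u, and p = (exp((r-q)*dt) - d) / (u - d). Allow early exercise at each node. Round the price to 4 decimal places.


dt = T/N = 1.000000
u = exp(sigma*sqrt(dt)) = 1.568312; d = 1/u = 0.637628
p = (exp((r-q)*dt) - d) / (u - d) = 0.397991
Discount per step: exp(-r*dt) = 0.992032
Stock lattice S(k, i) with i counting down-moves:
  k=0: S(0,0) = 0.9500
  k=1: S(1,0) = 1.4899; S(1,1) = 0.6057
  k=2: S(2,0) = 2.3366; S(2,1) = 0.9500; S(2,2) = 0.3862
Terminal payoffs V(N, i) = max(S_T - K, 0):
  V(2,0) = 1.446623; V(2,1) = 0.060000; V(2,2) = 0.000000
Backward induction: V(k, i) = exp(-r*dt) * [p * V(k+1, i) + (1-p) * V(k+1, i+1)]; then take max(V_cont, immediate exercise) for American.
  V(1,0) = exp(-r*dt) * [p*1.446623 + (1-p)*0.060000] = 0.606988; exercise = 0.599897; V(1,0) = max -> 0.606988
  V(1,1) = exp(-r*dt) * [p*0.060000 + (1-p)*0.000000] = 0.023689; exercise = 0.000000; V(1,1) = max -> 0.023689
  V(0,0) = exp(-r*dt) * [p*0.606988 + (1-p)*0.023689] = 0.253798; exercise = 0.060000; V(0,0) = max -> 0.253798

Answer: Price = V(0,0) = 0.2538


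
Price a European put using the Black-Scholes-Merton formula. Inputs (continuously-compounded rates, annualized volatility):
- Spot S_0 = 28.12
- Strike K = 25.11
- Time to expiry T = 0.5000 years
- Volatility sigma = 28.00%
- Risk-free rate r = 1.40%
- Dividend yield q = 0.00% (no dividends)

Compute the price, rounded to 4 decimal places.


Answer: Price = 0.8717

Derivation:
d1 = (ln(S/K) + (r - q + 0.5*sigma^2) * T) / (sigma * sqrt(T)) = 0.70617185
d2 = d1 - sigma * sqrt(T) = 0.50818195
exp(-rT) = 0.99302444; exp(-qT) = 1.00000000
P = K * exp(-rT) * N(-d2) - S_0 * exp(-qT) * N(-d1)
N(-d1) = 0.24004064; N(-d2) = 0.30566287
P = 25.1100 * 0.99302444 * 0.30566287 - 28.1200 * 1.00000000 * 0.24004064 = 0.8717


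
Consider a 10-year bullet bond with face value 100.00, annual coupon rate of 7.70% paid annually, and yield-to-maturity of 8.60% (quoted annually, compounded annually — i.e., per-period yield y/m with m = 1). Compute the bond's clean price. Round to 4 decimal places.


Coupon per period c = face * coupon_rate / m = 7.700000
Periods per year m = 1; per-period yield y/m = 0.086000
Number of cashflows N = 10
Cashflows (t years, CF_t, discount factor 1/(1+y/m)^(m*t), PV):
  t = 1.0000: CF_t = 7.700000, DF = 0.920810, PV = 7.090239
  t = 2.0000: CF_t = 7.700000, DF = 0.847892, PV = 6.528766
  t = 3.0000: CF_t = 7.700000, DF = 0.780747, PV = 6.011755
  t = 4.0000: CF_t = 7.700000, DF = 0.718920, PV = 5.535686
  t = 5.0000: CF_t = 7.700000, DF = 0.661989, PV = 5.097316
  t = 6.0000: CF_t = 7.700000, DF = 0.609566, PV = 4.693662
  t = 7.0000: CF_t = 7.700000, DF = 0.561295, PV = 4.321972
  t = 8.0000: CF_t = 7.700000, DF = 0.516846, PV = 3.979716
  t = 9.0000: CF_t = 7.700000, DF = 0.475917, PV = 3.664564
  t = 10.0000: CF_t = 107.700000, DF = 0.438230, PV = 47.197332
Price P = sum_t PV_t = 94.121008

Answer: Price = 94.1210


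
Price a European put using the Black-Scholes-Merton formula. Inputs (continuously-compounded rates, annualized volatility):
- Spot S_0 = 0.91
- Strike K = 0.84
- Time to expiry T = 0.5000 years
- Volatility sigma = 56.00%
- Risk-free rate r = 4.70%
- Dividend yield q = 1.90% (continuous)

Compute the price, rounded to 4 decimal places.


Answer: Price = 0.0984

Derivation:
d1 = (ln(S/K) + (r - q + 0.5*sigma^2) * T) / (sigma * sqrt(T)) = 0.43548360
d2 = d1 - sigma * sqrt(T) = 0.03950380
exp(-rT) = 0.97677397; exp(-qT) = 0.99054498
P = K * exp(-rT) * N(-d2) - S_0 * exp(-qT) * N(-d1)
N(-d1) = 0.33160572; N(-d2) = 0.48424436
P = 0.8400 * 0.97677397 * 0.48424436 - 0.9100 * 0.99054498 * 0.33160572 = 0.0984


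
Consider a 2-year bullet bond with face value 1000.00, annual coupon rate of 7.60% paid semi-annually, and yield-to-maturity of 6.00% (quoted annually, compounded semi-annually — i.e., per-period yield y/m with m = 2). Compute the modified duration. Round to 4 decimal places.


Coupon per period c = face * coupon_rate / m = 38.000000
Periods per year m = 2; per-period yield y/m = 0.030000
Number of cashflows N = 4
Cashflows (t years, CF_t, discount factor 1/(1+y/m)^(m*t), PV):
  t = 0.5000: CF_t = 38.000000, DF = 0.970874, PV = 36.893204
  t = 1.0000: CF_t = 38.000000, DF = 0.942596, PV = 35.818645
  t = 1.5000: CF_t = 38.000000, DF = 0.915142, PV = 34.775383
  t = 2.0000: CF_t = 1038.000000, DF = 0.888487, PV = 922.249556
Price P = sum_t PV_t = 1029.736787
First compute Macaulay numerator sum_t t * PV_t:
  t * PV_t at t = 0.5000: 18.446602
  t * PV_t at t = 1.0000: 35.818645
  t * PV_t at t = 1.5000: 52.163075
  t * PV_t at t = 2.0000: 1844.499111
Macaulay duration D = 1950.927433 / 1029.736787 = 1.894588
Modified duration = D / (1 + y/m) = 1.894588 / (1 + 0.030000) = 1.839406

Answer: Modified duration = 1.8394


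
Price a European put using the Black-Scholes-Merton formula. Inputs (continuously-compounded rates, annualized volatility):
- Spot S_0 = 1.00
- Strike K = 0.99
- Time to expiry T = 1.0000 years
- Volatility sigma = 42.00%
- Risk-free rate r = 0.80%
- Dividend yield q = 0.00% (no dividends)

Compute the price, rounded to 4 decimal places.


Answer: Price = 0.1561

Derivation:
d1 = (ln(S/K) + (r - q + 0.5*sigma^2) * T) / (sigma * sqrt(T)) = 0.25297699
d2 = d1 - sigma * sqrt(T) = -0.16702301
exp(-rT) = 0.99203191; exp(-qT) = 1.00000000
P = K * exp(-rT) * N(-d2) - S_0 * exp(-qT) * N(-d1)
N(-d1) = 0.40014300; N(-d2) = 0.56632403
P = 0.9900 * 0.99203191 * 0.56632403 - 1.0000 * 1.00000000 * 0.40014300 = 0.1561


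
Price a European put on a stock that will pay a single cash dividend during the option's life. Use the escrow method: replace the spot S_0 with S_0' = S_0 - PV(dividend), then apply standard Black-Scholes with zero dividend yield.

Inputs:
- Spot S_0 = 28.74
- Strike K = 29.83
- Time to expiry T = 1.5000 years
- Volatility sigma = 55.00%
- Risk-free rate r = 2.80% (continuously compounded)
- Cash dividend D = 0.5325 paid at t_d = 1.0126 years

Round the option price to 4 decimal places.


PV(D) = D * exp(-r * t_d) = 0.5325 * 0.97204537 = 0.51761416
S_0' = S_0 - PV(D) = 28.7400 - 0.51761416 = 28.22238584
d1 = (ln(S_0'/K) + (r + sigma^2/2)*T) / (sigma*sqrt(T)) = 0.31691333
d2 = d1 - sigma*sqrt(T) = -0.35669635
exp(-rT) = 0.95886978
N(-d1) = 0.37565468; N(-d2) = 0.63934043
P = K * exp(-rT) * N(-d2) - S_0' * N(-d1) = 29.8300 * 0.95886978 * 0.63934043 - 28.22238584 * 0.37565468 = 7.6852

Answer: Price = 7.6852


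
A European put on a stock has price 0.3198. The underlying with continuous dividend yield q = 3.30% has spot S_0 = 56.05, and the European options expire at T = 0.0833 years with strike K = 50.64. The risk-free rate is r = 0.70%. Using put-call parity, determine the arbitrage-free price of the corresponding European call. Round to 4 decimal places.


Put-call parity: C - P = S_0 * exp(-qT) - K * exp(-rT).
S_0 * exp(-qT) = 56.0500 * 0.99725487 = 55.89613573
K * exp(-rT) = 50.6400 * 0.99941707 = 50.61048042
C = P + S*exp(-qT) - K*exp(-rT)
C = 0.3198 + 55.89613573 - 50.61048042 = 5.6055

Answer: Call price = 5.6055


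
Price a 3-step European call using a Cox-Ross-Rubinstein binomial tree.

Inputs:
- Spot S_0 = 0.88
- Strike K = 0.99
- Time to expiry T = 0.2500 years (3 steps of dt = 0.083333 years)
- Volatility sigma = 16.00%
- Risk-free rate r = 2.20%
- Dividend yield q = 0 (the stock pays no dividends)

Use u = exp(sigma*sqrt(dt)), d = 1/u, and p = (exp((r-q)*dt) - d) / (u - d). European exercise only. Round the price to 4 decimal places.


dt = T/N = 0.083333
u = exp(sigma*sqrt(dt)) = 1.047271; d = 1/u = 0.954862
p = (exp((r-q)*dt) - d) / (u - d) = 0.508313
Discount per step: exp(-r*dt) = 0.998168
Stock lattice S(k, i) with i counting down-moves:
  k=0: S(0,0) = 0.8800
  k=1: S(1,0) = 0.9216; S(1,1) = 0.8403
  k=2: S(2,0) = 0.9652; S(2,1) = 0.8800; S(2,2) = 0.8024
  k=3: S(3,0) = 1.0108; S(3,1) = 0.9216; S(3,2) = 0.8403; S(3,3) = 0.7661
Terminal payoffs V(N, i) = max(S_T - K, 0):
  V(3,0) = 0.020788; V(3,1) = 0.000000; V(3,2) = 0.000000; V(3,3) = 0.000000
Backward induction: V(k, i) = exp(-r*dt) * [p * V(k+1, i) + (1-p) * V(k+1, i+1)].
  V(2,0) = exp(-r*dt) * [p*0.020788 + (1-p)*0.000000] = 0.010548
  V(2,1) = exp(-r*dt) * [p*0.000000 + (1-p)*0.000000] = 0.000000
  V(2,2) = exp(-r*dt) * [p*0.000000 + (1-p)*0.000000] = 0.000000
  V(1,0) = exp(-r*dt) * [p*0.010548 + (1-p)*0.000000] = 0.005352
  V(1,1) = exp(-r*dt) * [p*0.000000 + (1-p)*0.000000] = 0.000000
  V(0,0) = exp(-r*dt) * [p*0.005352 + (1-p)*0.000000] = 0.002715

Answer: Price = V(0,0) = 0.0027


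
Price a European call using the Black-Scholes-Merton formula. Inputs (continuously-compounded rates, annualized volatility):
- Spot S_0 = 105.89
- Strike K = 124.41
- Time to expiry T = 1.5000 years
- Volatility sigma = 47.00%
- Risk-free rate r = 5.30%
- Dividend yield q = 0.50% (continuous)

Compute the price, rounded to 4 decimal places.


Answer: Price = 20.3047

Derivation:
d1 = (ln(S/K) + (r - q + 0.5*sigma^2) * T) / (sigma * sqrt(T)) = 0.13288613
d2 = d1 - sigma * sqrt(T) = -0.44274396
exp(-rT) = 0.92357802; exp(-qT) = 0.99252805
C = S_0 * exp(-qT) * N(d1) - K * exp(-rT) * N(d2)
N(d1) = 0.55285828; N(d2) = 0.32897547
C = 105.8900 * 0.99252805 * 0.55285828 - 124.4100 * 0.92357802 * 0.32897547 = 20.3047


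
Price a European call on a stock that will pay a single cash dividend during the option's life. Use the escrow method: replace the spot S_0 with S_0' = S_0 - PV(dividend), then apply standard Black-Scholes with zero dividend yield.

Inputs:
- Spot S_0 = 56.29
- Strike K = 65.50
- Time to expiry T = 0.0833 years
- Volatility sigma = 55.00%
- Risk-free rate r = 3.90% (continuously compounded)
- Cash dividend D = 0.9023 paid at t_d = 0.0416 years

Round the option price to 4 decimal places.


Answer: Price = 0.7411

Derivation:
PV(D) = D * exp(-r * t_d) = 0.9023 * 0.99837892 = 0.90083730
S_0' = S_0 - PV(D) = 56.2900 - 0.90083730 = 55.38916270
d1 = (ln(S_0'/K) + (r + sigma^2/2)*T) / (sigma*sqrt(T)) = -0.95639900
d2 = d1 - sigma*sqrt(T) = -1.11513856
exp(-rT) = 0.99675657
N(d1) = 0.16943535; N(d2) = 0.13239552
C = S_0' * N(d1) - K * exp(-rT) * N(d2) = 55.38916270 * 0.16943535 - 65.5000 * 0.99675657 * 0.13239552 = 0.7411


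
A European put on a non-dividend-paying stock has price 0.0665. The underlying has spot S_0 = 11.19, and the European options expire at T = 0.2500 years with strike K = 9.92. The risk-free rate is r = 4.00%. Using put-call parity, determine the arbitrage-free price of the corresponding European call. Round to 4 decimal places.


Answer: Call price = 1.4352

Derivation:
Put-call parity: C - P = S_0 * exp(-qT) - K * exp(-rT).
S_0 * exp(-qT) = 11.1900 * 1.00000000 = 11.19000000
K * exp(-rT) = 9.9200 * 0.99004983 = 9.82129435
C = P + S*exp(-qT) - K*exp(-rT)
C = 0.0665 + 11.19000000 - 9.82129435 = 1.4352


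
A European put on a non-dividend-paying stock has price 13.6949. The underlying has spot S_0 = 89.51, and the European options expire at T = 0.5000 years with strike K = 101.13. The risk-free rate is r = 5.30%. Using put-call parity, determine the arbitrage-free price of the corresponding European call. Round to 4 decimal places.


Answer: Call price = 4.7196

Derivation:
Put-call parity: C - P = S_0 * exp(-qT) - K * exp(-rT).
S_0 * exp(-qT) = 89.5100 * 1.00000000 = 89.51000000
K * exp(-rT) = 101.1300 * 0.97384804 = 98.48525267
C = P + S*exp(-qT) - K*exp(-rT)
C = 13.6949 + 89.51000000 - 98.48525267 = 4.7196


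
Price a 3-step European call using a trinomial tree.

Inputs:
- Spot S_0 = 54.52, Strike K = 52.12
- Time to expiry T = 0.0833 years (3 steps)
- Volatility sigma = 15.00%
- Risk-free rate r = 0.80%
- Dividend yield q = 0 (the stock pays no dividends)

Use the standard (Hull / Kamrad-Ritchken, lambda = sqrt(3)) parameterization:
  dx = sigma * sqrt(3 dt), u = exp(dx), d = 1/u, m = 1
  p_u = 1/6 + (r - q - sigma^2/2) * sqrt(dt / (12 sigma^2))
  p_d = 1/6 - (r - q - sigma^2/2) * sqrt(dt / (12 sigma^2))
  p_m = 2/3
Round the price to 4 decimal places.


dt = T/N = 0.027767; dx = sigma*sqrt(3*dt) = 0.043293
u = exp(dx) = 1.044243; d = 1/u = 0.957631
p_u = 0.165624, p_m = 0.666667, p_d = 0.167709
Discount per step: exp(-r*dt) = 0.999778
Stock lattice S(k, j) with j the centered position index:
  k=0: S(0,+0) = 54.5200
  k=1: S(1,-1) = 52.2100; S(1,+0) = 54.5200; S(1,+1) = 56.9322
  k=2: S(2,-2) = 49.9980; S(2,-1) = 52.2100; S(2,+0) = 54.5200; S(2,+1) = 56.9322; S(2,+2) = 59.4510
  k=3: S(3,-3) = 47.8796; S(3,-2) = 49.9980; S(3,-1) = 52.2100; S(3,+0) = 54.5200; S(3,+1) = 56.9322; S(3,+2) = 59.4510; S(3,+3) = 62.0813
Terminal payoffs V(N, j) = max(S_T - K, 0):
  V(3,-3) = 0.000000; V(3,-2) = 0.000000; V(3,-1) = 0.090050; V(3,+0) = 2.400000; V(3,+1) = 4.812150; V(3,+2) = 7.331023; V(3,+3) = 9.961338
Backward induction: V(k, j) = exp(-r*dt) * [p_u * V(k+1, j+1) + p_m * V(k+1, j) + p_d * V(k+1, j-1)]
  V(2,-2) = exp(-r*dt) * [p_u*0.090050 + p_m*0.000000 + p_d*0.000000] = 0.014911
  V(2,-1) = exp(-r*dt) * [p_u*2.400000 + p_m*0.090050 + p_d*0.000000] = 0.457430
  V(2,+0) = exp(-r*dt) * [p_u*4.812150 + p_m*2.400000 + p_d*0.090050] = 2.411576
  V(2,+1) = exp(-r*dt) * [p_u*7.331023 + p_m*4.812150 + p_d*2.400000] = 4.823727
  V(2,+2) = exp(-r*dt) * [p_u*9.961338 + p_m*7.331023 + p_d*4.812150] = 7.342599
  V(1,-1) = exp(-r*dt) * [p_u*2.411576 + p_m*0.457430 + p_d*0.014911] = 0.706713
  V(1,+0) = exp(-r*dt) * [p_u*4.823727 + p_m*2.411576 + p_d*0.457430] = 2.482808
  V(1,+1) = exp(-r*dt) * [p_u*7.342599 + p_m*4.823727 + p_d*2.411576] = 4.835300
  V(0,+0) = exp(-r*dt) * [p_u*4.835300 + p_m*2.482808 + p_d*0.706713] = 2.573999

Answer: Price = V(0,0) = 2.5740
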